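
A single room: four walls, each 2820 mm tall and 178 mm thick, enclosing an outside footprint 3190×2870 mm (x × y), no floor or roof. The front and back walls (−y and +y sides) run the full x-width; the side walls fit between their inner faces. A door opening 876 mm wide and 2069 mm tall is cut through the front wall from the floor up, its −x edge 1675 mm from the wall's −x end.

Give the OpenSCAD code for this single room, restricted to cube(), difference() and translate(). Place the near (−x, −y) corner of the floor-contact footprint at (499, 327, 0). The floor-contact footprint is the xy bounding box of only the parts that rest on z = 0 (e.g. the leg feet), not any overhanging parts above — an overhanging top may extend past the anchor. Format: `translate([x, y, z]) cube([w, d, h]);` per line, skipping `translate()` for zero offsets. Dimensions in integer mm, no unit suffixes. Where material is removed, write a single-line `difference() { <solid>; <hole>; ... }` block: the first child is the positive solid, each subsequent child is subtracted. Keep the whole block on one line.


difference() { translate([499, 327, 0]) cube([3190, 178, 2820]); translate([2174, 327, 0]) cube([876, 178, 2069]); }
translate([499, 3019, 0]) cube([3190, 178, 2820]);
translate([499, 505, 0]) cube([178, 2514, 2820]);
translate([3511, 505, 0]) cube([178, 2514, 2820]);


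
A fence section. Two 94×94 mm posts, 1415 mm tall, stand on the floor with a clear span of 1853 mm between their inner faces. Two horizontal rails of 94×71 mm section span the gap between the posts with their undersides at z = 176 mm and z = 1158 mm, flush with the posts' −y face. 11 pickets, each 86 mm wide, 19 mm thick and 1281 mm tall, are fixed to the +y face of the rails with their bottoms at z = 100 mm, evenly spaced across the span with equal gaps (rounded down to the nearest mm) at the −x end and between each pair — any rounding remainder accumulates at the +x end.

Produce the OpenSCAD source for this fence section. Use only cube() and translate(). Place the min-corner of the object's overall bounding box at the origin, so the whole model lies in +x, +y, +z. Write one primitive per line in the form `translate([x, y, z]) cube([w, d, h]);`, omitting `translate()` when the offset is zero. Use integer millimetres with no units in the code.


cube([94, 94, 1415]);
translate([1947, 0, 0]) cube([94, 94, 1415]);
translate([94, 0, 176]) cube([1853, 94, 71]);
translate([94, 0, 1158]) cube([1853, 94, 71]);
translate([169, 94, 100]) cube([86, 19, 1281]);
translate([330, 94, 100]) cube([86, 19, 1281]);
translate([491, 94, 100]) cube([86, 19, 1281]);
translate([652, 94, 100]) cube([86, 19, 1281]);
translate([813, 94, 100]) cube([86, 19, 1281]);
translate([974, 94, 100]) cube([86, 19, 1281]);
translate([1135, 94, 100]) cube([86, 19, 1281]);
translate([1296, 94, 100]) cube([86, 19, 1281]);
translate([1457, 94, 100]) cube([86, 19, 1281]);
translate([1618, 94, 100]) cube([86, 19, 1281]);
translate([1779, 94, 100]) cube([86, 19, 1281]);


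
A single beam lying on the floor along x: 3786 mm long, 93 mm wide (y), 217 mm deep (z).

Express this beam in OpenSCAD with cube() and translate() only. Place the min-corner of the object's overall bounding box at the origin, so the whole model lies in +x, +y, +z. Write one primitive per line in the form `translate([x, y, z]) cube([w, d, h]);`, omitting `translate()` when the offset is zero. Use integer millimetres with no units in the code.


cube([3786, 93, 217]);


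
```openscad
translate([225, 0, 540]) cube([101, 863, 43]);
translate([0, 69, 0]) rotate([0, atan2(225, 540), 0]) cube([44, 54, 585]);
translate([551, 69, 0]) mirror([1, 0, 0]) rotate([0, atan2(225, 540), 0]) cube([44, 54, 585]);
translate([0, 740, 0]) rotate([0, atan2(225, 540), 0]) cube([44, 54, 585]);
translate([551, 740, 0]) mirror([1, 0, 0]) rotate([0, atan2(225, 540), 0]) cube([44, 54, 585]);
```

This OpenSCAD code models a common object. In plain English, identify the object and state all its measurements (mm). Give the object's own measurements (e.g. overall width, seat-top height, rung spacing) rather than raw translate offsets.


A sawhorse. A 101×863×43 mm beam (x, y, z) sits on two A-frame leg pairs. Each pair is two raked legs of 44×54 mm section (54 mm along y) splaying symmetrically in x. Each leg rises 540 mm vertically over 225 mm of horizontal reach and is 585 mm long along its own axis. Every leg's outer bottom edge rests on the floor and its outer top edge meets a bottom edge of the beam — the left legs (tilting toward +x) meet the beam's −x bottom edge, the right legs (their mirror images, tilting toward −x) meet its +x bottom edge — so the leg tops tuck under the beam, the beam's underside is 540 mm above the floor, and the feet are 551 mm apart outside-to-outside with the beam centred between them. The two leg pairs are set in 69 mm from either end of the beam.


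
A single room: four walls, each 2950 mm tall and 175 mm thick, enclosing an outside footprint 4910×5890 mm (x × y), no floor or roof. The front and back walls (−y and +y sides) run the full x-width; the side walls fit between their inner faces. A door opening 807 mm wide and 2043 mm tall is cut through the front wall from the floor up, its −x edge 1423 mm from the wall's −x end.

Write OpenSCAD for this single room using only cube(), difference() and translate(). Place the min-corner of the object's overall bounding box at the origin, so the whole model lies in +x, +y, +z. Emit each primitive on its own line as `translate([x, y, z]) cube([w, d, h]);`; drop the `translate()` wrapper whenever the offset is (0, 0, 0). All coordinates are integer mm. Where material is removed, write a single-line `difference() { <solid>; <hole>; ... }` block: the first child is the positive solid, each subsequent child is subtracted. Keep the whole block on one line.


difference() { cube([4910, 175, 2950]); translate([1423, 0, 0]) cube([807, 175, 2043]); }
translate([0, 5715, 0]) cube([4910, 175, 2950]);
translate([0, 175, 0]) cube([175, 5540, 2950]);
translate([4735, 175, 0]) cube([175, 5540, 2950]);


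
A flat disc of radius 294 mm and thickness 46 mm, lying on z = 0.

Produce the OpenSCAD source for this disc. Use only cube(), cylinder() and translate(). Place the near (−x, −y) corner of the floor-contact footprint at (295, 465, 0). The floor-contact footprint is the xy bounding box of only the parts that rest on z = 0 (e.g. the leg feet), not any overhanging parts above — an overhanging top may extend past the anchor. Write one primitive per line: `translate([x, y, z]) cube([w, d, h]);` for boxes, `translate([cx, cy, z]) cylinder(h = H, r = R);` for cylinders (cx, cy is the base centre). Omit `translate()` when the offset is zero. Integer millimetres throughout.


translate([589, 759, 0]) cylinder(h = 46, r = 294);


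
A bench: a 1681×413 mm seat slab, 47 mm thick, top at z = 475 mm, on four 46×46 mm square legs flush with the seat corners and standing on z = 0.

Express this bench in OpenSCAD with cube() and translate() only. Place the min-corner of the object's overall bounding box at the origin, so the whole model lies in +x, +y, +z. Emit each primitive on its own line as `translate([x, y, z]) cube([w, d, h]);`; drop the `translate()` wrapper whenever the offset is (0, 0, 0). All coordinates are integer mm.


translate([0, 0, 428]) cube([1681, 413, 47]);
cube([46, 46, 428]);
translate([0, 367, 0]) cube([46, 46, 428]);
translate([1635, 0, 0]) cube([46, 46, 428]);
translate([1635, 367, 0]) cube([46, 46, 428]);


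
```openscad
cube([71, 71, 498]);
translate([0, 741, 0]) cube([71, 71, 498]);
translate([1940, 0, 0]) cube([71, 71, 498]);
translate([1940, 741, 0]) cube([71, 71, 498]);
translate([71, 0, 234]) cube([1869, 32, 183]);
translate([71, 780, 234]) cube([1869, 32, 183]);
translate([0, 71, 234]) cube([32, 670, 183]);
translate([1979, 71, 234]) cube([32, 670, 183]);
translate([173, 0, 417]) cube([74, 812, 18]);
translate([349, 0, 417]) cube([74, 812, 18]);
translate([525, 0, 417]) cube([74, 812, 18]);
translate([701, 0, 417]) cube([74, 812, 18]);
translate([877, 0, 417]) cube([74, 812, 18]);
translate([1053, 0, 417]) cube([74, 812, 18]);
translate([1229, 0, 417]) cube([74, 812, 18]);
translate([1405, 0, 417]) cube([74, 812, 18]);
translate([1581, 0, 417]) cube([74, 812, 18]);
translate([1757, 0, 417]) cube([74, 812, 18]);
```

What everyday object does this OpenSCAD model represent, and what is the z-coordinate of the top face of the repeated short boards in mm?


A bed frame. The slat-top height is 435 mm.

Four posts, four rails, and a row of slats — a bed frame. Slats sit on the rails at z = 234 + 183 = 417; with slat thickness 18, the top is 435 mm.


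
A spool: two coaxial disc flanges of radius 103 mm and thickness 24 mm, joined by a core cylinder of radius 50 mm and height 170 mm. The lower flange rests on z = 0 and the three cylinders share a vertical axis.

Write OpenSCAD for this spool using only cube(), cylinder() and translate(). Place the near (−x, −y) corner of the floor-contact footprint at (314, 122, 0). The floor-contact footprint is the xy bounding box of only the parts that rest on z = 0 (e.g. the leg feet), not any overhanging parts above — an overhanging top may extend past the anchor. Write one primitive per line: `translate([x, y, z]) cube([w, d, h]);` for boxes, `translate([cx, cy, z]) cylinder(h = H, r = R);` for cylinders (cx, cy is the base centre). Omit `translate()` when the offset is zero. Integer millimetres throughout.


translate([417, 225, 0]) cylinder(h = 24, r = 103);
translate([417, 225, 24]) cylinder(h = 170, r = 50);
translate([417, 225, 194]) cylinder(h = 24, r = 103);


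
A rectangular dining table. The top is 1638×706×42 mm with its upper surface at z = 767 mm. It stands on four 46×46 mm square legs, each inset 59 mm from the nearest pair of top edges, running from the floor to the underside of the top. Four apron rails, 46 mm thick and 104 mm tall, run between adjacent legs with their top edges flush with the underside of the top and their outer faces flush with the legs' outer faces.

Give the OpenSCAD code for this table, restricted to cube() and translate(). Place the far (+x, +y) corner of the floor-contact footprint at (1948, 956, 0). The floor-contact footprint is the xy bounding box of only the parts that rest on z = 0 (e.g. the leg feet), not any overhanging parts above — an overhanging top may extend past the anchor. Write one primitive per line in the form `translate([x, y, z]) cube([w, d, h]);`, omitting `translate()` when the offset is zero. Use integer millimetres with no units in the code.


// leg_h = 767 - 42 = 725
// apron z = 725 - 104 = 621
translate([369, 309, 725]) cube([1638, 706, 42]);
translate([428, 368, 0]) cube([46, 46, 725]);
translate([1902, 368, 0]) cube([46, 46, 725]);
translate([428, 910, 0]) cube([46, 46, 725]);
translate([1902, 910, 0]) cube([46, 46, 725]);
translate([474, 368, 621]) cube([1428, 46, 104]);
translate([474, 910, 621]) cube([1428, 46, 104]);
translate([428, 414, 621]) cube([46, 496, 104]);
translate([1902, 414, 621]) cube([46, 496, 104]);


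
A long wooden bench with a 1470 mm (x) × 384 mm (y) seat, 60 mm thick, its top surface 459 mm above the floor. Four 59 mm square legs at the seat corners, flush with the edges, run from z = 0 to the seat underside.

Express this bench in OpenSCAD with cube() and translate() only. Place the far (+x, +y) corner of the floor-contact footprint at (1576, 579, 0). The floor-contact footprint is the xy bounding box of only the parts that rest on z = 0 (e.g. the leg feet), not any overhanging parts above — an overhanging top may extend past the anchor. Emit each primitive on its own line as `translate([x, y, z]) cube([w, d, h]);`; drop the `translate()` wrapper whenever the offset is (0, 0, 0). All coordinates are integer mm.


translate([106, 195, 399]) cube([1470, 384, 60]);
translate([106, 195, 0]) cube([59, 59, 399]);
translate([106, 520, 0]) cube([59, 59, 399]);
translate([1517, 195, 0]) cube([59, 59, 399]);
translate([1517, 520, 0]) cube([59, 59, 399]);


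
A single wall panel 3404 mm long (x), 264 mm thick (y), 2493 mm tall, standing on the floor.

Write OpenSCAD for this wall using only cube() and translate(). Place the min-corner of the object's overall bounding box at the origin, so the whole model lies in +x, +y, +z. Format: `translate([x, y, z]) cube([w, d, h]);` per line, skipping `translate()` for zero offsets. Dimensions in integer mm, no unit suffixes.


cube([3404, 264, 2493]);


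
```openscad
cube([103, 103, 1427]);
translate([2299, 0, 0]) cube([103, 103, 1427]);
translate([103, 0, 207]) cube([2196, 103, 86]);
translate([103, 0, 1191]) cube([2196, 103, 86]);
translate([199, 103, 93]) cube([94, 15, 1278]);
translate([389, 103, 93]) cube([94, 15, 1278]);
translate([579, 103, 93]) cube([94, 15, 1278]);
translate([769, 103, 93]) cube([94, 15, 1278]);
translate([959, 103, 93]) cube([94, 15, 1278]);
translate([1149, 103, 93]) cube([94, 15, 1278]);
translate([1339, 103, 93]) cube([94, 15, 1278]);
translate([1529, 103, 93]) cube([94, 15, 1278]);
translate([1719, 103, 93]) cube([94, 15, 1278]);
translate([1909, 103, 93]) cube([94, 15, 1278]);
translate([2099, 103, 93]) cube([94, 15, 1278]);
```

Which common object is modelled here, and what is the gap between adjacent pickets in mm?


A fence section. The picket gap is 96 mm.

Two posts, two rails, 11 pickets — a fence section. Span 2196 mm holds 11 pickets of 94 mm with 12 equal gaps: ⌊(2196 − 11·94) / 12⌋ = 96 mm.


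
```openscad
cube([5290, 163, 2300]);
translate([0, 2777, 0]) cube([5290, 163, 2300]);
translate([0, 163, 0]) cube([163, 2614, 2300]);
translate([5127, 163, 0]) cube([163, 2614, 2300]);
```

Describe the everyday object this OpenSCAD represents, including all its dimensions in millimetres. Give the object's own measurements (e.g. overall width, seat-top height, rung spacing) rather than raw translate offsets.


The wall frame of a small rectangular building: four walls, each 2300 mm tall and 163 mm thick, enclosing a footprint 5290 mm (x) by 2940 mm (y) outside-to-outside, with no floor or roof. The front and back walls (the −y and +y sides) span the full width; the two side walls fit between them.


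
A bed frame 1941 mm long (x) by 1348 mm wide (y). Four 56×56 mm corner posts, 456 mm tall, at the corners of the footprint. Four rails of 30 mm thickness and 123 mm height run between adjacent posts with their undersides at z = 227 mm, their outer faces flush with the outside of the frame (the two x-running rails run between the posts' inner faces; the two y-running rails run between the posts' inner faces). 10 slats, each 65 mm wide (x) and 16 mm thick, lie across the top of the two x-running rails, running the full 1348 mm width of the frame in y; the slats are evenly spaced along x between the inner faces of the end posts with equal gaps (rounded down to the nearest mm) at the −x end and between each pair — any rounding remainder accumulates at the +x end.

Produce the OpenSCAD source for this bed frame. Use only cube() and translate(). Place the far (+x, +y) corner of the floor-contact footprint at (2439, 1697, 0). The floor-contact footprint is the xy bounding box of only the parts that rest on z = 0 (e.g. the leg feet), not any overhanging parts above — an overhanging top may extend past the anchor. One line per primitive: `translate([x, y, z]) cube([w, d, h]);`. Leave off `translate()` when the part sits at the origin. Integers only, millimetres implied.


translate([498, 349, 0]) cube([56, 56, 456]);
translate([498, 1641, 0]) cube([56, 56, 456]);
translate([2383, 349, 0]) cube([56, 56, 456]);
translate([2383, 1641, 0]) cube([56, 56, 456]);
translate([554, 349, 227]) cube([1829, 30, 123]);
translate([554, 1667, 227]) cube([1829, 30, 123]);
translate([498, 405, 227]) cube([30, 1236, 123]);
translate([2409, 405, 227]) cube([30, 1236, 123]);
translate([661, 349, 350]) cube([65, 1348, 16]);
translate([833, 349, 350]) cube([65, 1348, 16]);
translate([1005, 349, 350]) cube([65, 1348, 16]);
translate([1177, 349, 350]) cube([65, 1348, 16]);
translate([1349, 349, 350]) cube([65, 1348, 16]);
translate([1521, 349, 350]) cube([65, 1348, 16]);
translate([1693, 349, 350]) cube([65, 1348, 16]);
translate([1865, 349, 350]) cube([65, 1348, 16]);
translate([2037, 349, 350]) cube([65, 1348, 16]);
translate([2209, 349, 350]) cube([65, 1348, 16]);


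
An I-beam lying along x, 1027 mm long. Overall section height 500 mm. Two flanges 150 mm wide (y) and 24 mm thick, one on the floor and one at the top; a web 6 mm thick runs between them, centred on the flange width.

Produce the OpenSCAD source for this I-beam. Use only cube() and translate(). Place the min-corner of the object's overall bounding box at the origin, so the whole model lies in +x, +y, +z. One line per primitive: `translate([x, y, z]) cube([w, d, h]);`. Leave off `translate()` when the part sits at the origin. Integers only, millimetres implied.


cube([1027, 150, 24]);
translate([0, 72, 24]) cube([1027, 6, 452]);
translate([0, 0, 476]) cube([1027, 150, 24]);


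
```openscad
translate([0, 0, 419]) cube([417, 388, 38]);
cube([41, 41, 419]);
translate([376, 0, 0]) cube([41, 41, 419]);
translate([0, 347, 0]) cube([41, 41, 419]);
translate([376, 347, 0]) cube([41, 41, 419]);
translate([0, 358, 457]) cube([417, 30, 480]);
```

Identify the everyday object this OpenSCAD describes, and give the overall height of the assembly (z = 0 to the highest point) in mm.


A chair. The overall height is 937 mm.

A slab on four corner posts with a tall panel at the back — a chair. The seat slab sits at z = 419 with thickness 38, and the 480 mm backrest starts at the seat top, so the overall height is 419 + 38 + 480 = 937 mm.


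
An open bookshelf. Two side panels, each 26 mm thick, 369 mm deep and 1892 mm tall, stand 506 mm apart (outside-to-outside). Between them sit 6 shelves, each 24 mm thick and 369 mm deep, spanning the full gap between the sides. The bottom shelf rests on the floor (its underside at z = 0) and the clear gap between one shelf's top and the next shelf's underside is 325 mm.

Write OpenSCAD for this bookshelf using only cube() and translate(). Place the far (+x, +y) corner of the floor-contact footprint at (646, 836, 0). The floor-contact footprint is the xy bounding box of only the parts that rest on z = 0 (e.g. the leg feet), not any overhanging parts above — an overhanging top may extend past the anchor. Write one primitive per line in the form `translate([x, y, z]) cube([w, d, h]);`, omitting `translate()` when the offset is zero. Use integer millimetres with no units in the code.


translate([140, 467, 0]) cube([26, 369, 1892]);
translate([620, 467, 0]) cube([26, 369, 1892]);
translate([166, 467, 0]) cube([454, 369, 24]);
translate([166, 467, 349]) cube([454, 369, 24]);
translate([166, 467, 698]) cube([454, 369, 24]);
translate([166, 467, 1047]) cube([454, 369, 24]);
translate([166, 467, 1396]) cube([454, 369, 24]);
translate([166, 467, 1745]) cube([454, 369, 24]);


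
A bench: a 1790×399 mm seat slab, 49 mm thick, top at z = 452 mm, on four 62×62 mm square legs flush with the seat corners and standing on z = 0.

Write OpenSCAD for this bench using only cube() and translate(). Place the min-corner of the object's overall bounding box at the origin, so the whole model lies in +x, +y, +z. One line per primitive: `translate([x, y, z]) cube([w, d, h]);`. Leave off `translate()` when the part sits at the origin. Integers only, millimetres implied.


translate([0, 0, 403]) cube([1790, 399, 49]);
cube([62, 62, 403]);
translate([0, 337, 0]) cube([62, 62, 403]);
translate([1728, 0, 0]) cube([62, 62, 403]);
translate([1728, 337, 0]) cube([62, 62, 403]);


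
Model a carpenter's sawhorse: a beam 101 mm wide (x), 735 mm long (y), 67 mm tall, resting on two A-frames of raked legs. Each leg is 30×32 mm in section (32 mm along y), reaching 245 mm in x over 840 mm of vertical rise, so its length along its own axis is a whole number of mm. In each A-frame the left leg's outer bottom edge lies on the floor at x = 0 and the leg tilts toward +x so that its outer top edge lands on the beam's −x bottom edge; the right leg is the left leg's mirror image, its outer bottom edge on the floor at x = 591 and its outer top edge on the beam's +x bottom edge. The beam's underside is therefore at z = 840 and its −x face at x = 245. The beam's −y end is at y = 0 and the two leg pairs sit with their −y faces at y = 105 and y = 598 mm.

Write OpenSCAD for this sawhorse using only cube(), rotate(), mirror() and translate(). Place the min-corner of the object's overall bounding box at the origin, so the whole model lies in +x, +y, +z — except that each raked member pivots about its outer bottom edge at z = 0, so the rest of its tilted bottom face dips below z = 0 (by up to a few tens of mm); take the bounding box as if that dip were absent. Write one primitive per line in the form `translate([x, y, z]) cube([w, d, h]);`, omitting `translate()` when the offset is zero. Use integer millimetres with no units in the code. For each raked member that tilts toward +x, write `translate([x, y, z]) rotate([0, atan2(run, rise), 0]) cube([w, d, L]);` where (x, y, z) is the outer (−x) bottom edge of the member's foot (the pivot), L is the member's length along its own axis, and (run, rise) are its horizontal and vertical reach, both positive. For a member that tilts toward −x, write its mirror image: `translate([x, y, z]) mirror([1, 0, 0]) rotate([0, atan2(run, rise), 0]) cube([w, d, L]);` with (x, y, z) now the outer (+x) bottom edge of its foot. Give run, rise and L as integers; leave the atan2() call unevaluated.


translate([245, 0, 840]) cube([101, 735, 67]);
translate([0, 105, 0]) rotate([0, atan2(245, 840), 0]) cube([30, 32, 875]);
translate([591, 105, 0]) mirror([1, 0, 0]) rotate([0, atan2(245, 840), 0]) cube([30, 32, 875]);
translate([0, 598, 0]) rotate([0, atan2(245, 840), 0]) cube([30, 32, 875]);
translate([591, 598, 0]) mirror([1, 0, 0]) rotate([0, atan2(245, 840), 0]) cube([30, 32, 875]);


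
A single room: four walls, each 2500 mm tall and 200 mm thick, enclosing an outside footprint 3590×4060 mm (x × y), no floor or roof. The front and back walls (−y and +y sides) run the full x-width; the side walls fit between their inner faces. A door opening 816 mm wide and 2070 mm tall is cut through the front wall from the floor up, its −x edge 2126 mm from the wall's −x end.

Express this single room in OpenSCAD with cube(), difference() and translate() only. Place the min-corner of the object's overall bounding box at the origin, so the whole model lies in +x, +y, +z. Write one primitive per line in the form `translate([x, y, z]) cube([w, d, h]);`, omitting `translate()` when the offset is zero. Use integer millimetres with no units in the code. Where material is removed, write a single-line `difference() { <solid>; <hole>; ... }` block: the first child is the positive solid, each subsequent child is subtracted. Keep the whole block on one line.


difference() { cube([3590, 200, 2500]); translate([2126, 0, 0]) cube([816, 200, 2070]); }
translate([0, 3860, 0]) cube([3590, 200, 2500]);
translate([0, 200, 0]) cube([200, 3660, 2500]);
translate([3390, 200, 0]) cube([200, 3660, 2500]);


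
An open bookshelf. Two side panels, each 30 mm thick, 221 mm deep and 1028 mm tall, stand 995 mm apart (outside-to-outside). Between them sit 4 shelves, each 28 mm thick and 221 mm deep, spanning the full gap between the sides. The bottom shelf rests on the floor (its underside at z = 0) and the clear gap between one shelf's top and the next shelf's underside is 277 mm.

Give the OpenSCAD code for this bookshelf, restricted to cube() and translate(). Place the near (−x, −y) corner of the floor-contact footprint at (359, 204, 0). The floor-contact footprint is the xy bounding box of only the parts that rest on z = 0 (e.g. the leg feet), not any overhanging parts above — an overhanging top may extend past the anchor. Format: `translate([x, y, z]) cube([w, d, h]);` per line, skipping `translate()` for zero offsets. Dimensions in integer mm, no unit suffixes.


translate([359, 204, 0]) cube([30, 221, 1028]);
translate([1324, 204, 0]) cube([30, 221, 1028]);
translate([389, 204, 0]) cube([935, 221, 28]);
translate([389, 204, 305]) cube([935, 221, 28]);
translate([389, 204, 610]) cube([935, 221, 28]);
translate([389, 204, 915]) cube([935, 221, 28]);


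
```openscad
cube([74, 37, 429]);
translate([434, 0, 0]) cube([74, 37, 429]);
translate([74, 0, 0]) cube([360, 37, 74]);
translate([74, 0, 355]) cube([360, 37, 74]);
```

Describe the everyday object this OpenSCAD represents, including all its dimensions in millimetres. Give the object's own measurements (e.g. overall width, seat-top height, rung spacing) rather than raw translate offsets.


A rectangular picture frame lying in the x–z plane (depth along y). The opening is 360 mm wide (x) by 281 mm tall (z), surrounded by a border 74 mm wide on all four sides. The frame is 37 mm deep and is made of two full-height vertical stiles with two horizontal rails fitted between them.


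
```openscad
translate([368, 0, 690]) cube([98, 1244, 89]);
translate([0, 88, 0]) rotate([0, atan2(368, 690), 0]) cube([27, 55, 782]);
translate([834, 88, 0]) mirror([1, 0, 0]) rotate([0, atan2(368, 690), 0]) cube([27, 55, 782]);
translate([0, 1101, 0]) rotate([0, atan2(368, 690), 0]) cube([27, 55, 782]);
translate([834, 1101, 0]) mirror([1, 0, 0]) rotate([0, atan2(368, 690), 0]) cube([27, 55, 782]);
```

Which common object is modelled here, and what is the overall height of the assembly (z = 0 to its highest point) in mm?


A sawhorse. The overall height is 779 mm.

A beam across two mirrored pairs of raked legs — a sawhorse. The beam's underside is at z = 690 (matching the legs' vertical rise in atan2(368, 690)) and the beam is 89 mm tall, so its top is at 690 + 89 = 779 mm. The raked legs top out at the beam's underside, so that is the highest point.


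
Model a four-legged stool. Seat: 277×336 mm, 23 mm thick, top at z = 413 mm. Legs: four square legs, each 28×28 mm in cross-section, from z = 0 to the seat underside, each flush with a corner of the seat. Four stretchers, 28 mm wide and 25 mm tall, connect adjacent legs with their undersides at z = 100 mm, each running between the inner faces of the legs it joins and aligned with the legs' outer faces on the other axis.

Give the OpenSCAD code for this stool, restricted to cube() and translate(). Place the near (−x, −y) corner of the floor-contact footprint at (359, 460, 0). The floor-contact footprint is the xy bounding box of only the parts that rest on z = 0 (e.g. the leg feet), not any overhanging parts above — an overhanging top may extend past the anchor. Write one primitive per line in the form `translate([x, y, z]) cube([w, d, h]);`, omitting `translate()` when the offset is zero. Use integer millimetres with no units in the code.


translate([359, 460, 390]) cube([277, 336, 23]);
translate([359, 460, 0]) cube([28, 28, 390]);
translate([608, 460, 0]) cube([28, 28, 390]);
translate([359, 768, 0]) cube([28, 28, 390]);
translate([608, 768, 0]) cube([28, 28, 390]);
translate([387, 460, 100]) cube([221, 28, 25]);
translate([387, 768, 100]) cube([221, 28, 25]);
translate([359, 488, 100]) cube([28, 280, 25]);
translate([608, 488, 100]) cube([28, 280, 25]);


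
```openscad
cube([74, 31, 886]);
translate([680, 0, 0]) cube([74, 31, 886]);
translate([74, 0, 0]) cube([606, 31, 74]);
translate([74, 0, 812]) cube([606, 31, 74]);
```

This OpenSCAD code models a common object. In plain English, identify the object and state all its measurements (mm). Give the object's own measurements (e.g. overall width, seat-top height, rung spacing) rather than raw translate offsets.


A rectangular picture frame lying in the x–z plane (depth along y). The opening is 606 mm wide (x) by 738 mm tall (z), surrounded by a border 74 mm wide on all four sides. The frame is 31 mm deep and is made of two full-height vertical stiles with two horizontal rails fitted between them.


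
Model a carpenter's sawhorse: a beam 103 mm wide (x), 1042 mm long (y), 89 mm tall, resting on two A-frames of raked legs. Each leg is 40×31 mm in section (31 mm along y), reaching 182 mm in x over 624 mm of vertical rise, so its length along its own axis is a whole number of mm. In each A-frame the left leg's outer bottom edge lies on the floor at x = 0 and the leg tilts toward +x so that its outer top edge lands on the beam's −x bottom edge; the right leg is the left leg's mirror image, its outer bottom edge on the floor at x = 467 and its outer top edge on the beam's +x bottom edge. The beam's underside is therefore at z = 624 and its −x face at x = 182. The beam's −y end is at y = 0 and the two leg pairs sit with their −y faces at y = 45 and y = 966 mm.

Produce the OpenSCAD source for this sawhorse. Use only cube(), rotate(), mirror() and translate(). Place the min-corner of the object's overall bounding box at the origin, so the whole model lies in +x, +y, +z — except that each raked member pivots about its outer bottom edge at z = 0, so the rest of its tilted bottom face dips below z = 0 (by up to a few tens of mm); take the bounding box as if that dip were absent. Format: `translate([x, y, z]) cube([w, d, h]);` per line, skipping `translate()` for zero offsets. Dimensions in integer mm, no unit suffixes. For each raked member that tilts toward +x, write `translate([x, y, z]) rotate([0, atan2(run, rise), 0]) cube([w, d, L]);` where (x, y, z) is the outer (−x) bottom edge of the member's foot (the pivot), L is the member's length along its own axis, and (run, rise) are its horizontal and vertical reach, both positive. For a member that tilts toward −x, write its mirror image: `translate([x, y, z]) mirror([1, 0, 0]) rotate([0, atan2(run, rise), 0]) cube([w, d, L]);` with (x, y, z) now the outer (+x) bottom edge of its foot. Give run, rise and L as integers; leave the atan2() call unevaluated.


translate([182, 0, 624]) cube([103, 1042, 89]);
translate([0, 45, 0]) rotate([0, atan2(182, 624), 0]) cube([40, 31, 650]);
translate([467, 45, 0]) mirror([1, 0, 0]) rotate([0, atan2(182, 624), 0]) cube([40, 31, 650]);
translate([0, 966, 0]) rotate([0, atan2(182, 624), 0]) cube([40, 31, 650]);
translate([467, 966, 0]) mirror([1, 0, 0]) rotate([0, atan2(182, 624), 0]) cube([40, 31, 650]);


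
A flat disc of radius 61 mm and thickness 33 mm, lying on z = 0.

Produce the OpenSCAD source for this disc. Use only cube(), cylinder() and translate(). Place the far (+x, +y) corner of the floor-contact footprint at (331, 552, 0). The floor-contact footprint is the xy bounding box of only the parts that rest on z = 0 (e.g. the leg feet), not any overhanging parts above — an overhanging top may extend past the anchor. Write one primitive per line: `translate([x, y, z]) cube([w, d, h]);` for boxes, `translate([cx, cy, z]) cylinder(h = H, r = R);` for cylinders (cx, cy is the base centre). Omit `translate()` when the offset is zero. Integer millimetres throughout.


translate([270, 491, 0]) cylinder(h = 33, r = 61);


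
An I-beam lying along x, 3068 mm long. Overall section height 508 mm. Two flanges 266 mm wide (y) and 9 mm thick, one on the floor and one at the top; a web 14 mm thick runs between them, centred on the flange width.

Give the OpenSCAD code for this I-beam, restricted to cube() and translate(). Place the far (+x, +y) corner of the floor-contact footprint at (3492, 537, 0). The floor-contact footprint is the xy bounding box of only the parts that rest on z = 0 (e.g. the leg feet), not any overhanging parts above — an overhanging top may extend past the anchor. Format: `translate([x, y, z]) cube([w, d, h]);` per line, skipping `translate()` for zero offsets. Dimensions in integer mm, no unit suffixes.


translate([424, 271, 0]) cube([3068, 266, 9]);
translate([424, 397, 9]) cube([3068, 14, 490]);
translate([424, 271, 499]) cube([3068, 266, 9]);


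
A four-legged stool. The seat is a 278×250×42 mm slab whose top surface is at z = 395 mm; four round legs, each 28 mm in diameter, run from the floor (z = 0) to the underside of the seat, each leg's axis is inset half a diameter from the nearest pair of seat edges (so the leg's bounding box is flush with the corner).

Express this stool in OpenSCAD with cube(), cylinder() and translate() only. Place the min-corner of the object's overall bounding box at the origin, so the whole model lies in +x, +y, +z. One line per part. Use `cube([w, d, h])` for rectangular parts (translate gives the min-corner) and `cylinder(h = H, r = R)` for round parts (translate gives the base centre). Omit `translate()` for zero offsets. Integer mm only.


translate([0, 0, 353]) cube([278, 250, 42]);
translate([14, 14, 0]) cylinder(h = 353, r = 14);
translate([264, 14, 0]) cylinder(h = 353, r = 14);
translate([14, 236, 0]) cylinder(h = 353, r = 14);
translate([264, 236, 0]) cylinder(h = 353, r = 14);


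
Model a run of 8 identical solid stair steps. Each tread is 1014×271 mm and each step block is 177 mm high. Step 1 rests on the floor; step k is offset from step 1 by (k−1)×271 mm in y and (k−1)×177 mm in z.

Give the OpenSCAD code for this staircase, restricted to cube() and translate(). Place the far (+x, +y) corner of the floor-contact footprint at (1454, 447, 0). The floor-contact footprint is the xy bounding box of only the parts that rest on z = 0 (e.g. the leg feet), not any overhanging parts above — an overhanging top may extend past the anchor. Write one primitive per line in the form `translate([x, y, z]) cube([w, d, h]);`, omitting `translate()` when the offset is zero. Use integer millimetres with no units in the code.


translate([440, 176, 0]) cube([1014, 271, 177]);
translate([440, 447, 177]) cube([1014, 271, 177]);
translate([440, 718, 354]) cube([1014, 271, 177]);
translate([440, 989, 531]) cube([1014, 271, 177]);
translate([440, 1260, 708]) cube([1014, 271, 177]);
translate([440, 1531, 885]) cube([1014, 271, 177]);
translate([440, 1802, 1062]) cube([1014, 271, 177]);
translate([440, 2073, 1239]) cube([1014, 271, 177]);


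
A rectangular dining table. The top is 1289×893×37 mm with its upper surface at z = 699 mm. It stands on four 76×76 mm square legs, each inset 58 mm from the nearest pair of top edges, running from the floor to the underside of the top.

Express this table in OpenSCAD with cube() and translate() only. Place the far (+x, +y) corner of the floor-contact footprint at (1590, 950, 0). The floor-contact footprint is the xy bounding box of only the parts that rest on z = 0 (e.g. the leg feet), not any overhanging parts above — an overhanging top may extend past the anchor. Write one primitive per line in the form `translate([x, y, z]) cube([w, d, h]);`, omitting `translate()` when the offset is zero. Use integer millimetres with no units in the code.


translate([359, 115, 662]) cube([1289, 893, 37]);
translate([417, 173, 0]) cube([76, 76, 662]);
translate([1514, 173, 0]) cube([76, 76, 662]);
translate([417, 874, 0]) cube([76, 76, 662]);
translate([1514, 874, 0]) cube([76, 76, 662]);


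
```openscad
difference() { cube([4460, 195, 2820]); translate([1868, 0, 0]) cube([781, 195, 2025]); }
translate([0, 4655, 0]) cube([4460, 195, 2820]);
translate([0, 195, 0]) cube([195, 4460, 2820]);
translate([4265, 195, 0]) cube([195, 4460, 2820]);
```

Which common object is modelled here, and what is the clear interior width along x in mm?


A single room. The interior width is 4070 mm.

Four walls enclosing a rectangle with a door in the front wall — a room. Outside width 4460 minus two 195 mm walls gives 4070 mm.


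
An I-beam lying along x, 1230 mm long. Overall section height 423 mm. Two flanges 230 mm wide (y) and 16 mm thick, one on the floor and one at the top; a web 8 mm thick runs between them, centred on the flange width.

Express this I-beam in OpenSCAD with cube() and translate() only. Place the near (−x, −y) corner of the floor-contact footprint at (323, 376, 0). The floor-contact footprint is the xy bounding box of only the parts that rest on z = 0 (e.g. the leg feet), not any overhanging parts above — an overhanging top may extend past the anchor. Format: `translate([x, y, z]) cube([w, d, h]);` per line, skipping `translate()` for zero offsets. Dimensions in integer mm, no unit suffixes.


translate([323, 376, 0]) cube([1230, 230, 16]);
translate([323, 487, 16]) cube([1230, 8, 391]);
translate([323, 376, 407]) cube([1230, 230, 16]);


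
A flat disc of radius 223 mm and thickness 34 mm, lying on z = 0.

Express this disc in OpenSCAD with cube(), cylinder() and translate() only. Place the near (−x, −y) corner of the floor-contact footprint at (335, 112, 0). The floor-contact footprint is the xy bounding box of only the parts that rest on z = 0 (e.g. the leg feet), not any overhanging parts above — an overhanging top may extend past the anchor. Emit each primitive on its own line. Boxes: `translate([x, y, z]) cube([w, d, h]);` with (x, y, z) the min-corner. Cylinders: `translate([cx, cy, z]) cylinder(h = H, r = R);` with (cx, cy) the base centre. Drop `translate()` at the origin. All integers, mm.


translate([558, 335, 0]) cylinder(h = 34, r = 223);


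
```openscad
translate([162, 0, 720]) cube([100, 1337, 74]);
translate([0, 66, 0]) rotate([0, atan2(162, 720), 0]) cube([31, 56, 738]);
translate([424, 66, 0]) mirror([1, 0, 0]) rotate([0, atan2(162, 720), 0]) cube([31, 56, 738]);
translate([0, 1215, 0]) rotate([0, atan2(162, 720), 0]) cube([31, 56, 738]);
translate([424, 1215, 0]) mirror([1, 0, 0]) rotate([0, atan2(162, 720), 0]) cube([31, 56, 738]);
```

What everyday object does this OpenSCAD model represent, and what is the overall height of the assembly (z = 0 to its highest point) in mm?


A sawhorse. The overall height is 794 mm.

A beam across two mirrored pairs of raked legs — a sawhorse. The beam's underside is at z = 720 (matching the legs' vertical rise in atan2(162, 720)) and the beam is 74 mm tall, so its top is at 720 + 74 = 794 mm. The raked legs top out at the beam's underside, so that is the highest point.


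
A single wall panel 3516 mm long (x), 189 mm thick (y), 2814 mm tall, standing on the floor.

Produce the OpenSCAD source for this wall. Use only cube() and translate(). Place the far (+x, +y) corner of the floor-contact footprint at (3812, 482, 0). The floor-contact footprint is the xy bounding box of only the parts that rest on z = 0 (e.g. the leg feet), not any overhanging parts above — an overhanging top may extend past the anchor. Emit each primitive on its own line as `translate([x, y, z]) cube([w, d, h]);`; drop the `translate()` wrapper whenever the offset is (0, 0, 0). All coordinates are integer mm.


translate([296, 293, 0]) cube([3516, 189, 2814]);


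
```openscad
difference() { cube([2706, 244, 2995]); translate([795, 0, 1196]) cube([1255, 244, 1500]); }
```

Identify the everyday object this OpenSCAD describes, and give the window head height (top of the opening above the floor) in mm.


A wall with a window opening. The window head height is 2696 mm.

A wall with a rectangular opening subtracted — a window. Sill at z = 1196, opening 1500 mm tall, so the head is at 1196 + 1500 = 2696 mm.


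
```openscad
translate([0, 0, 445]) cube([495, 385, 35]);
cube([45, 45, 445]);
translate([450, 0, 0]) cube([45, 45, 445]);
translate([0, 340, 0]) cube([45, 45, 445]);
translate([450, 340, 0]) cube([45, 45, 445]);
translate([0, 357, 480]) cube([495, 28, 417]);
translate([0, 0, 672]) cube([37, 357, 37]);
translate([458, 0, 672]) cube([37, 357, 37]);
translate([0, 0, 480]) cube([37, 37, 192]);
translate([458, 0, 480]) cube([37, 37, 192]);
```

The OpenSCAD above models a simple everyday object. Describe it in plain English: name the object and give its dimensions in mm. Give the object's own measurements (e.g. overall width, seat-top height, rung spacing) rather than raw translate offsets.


A chair. The seat is a 495×385×35 mm slab with its top at z = 480 mm, on four 45×45 mm corner legs (flush with the seat edges, standing on z = 0). A flat backrest 28 mm thick, 417 mm tall, spans the full seat width and rises from the seat top along its +y edge, rear face flush with the rear of the seat. Two armrests of 37×37 mm section run along each side from the seat's front edge to the front of the backrest, top faces 229 mm above the seat top and outer faces flush with the seat's x-edges; a 37×37 mm post under the front of each armrest stands on the seat at the front corner.
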